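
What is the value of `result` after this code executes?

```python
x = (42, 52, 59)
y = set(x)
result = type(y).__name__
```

x is tuple; y is set; result = 'set'

'set'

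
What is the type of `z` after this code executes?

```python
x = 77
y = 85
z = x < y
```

Comparison returns bool

bool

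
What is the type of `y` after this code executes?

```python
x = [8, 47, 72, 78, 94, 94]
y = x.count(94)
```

list.count() returns int

int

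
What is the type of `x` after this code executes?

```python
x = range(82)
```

range() returns a range object

range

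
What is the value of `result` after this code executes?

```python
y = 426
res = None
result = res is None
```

y = 426; res = None; result = True

True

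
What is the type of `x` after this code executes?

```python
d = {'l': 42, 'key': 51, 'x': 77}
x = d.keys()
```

.keys() returns dict_keys view

dict_keys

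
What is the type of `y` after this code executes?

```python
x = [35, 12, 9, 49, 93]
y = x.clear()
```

list.clear() returns None

NoneType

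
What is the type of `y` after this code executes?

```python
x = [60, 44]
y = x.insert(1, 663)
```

list.insert() returns None

NoneType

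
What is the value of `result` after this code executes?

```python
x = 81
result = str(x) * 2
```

x = 81; result = '8181'

'8181'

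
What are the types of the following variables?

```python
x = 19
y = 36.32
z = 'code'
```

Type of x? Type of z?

x is assigned a bare integer (no decimal point), so it is an int; z is assigned a quoted string literal, so it is a str

int, str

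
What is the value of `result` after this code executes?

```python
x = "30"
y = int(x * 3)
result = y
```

x = '30'; y = 303030; result = 303030

303030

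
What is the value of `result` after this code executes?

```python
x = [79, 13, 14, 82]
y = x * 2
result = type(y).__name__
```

x is list; y is list; result = 'list'

'list'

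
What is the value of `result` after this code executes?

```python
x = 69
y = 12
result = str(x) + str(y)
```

x = 69; y = 12; result = '6912'

'6912'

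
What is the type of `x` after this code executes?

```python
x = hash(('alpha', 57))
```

hash() returns int

int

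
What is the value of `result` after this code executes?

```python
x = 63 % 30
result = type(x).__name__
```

x is int; result = 'int'

'int'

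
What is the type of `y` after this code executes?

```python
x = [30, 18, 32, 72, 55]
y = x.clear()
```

list.clear() returns None

NoneType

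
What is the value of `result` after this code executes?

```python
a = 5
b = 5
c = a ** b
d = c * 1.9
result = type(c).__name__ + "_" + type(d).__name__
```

a is int; b is int; c is int; d is float; result = 'int_float'

'int_float'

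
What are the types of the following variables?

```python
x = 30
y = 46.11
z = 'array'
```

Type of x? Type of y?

x is assigned a bare integer (no decimal point), so it is an int; y is assigned a number with a decimal point, so it is a float

int, float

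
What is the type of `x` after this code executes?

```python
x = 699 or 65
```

'or' returns first truthy value (int)

int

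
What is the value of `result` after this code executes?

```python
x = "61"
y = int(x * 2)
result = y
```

x = '61'; y = 6161; result = 6161

6161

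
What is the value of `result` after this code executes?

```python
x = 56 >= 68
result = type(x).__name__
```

x is bool; result = 'bool'

'bool'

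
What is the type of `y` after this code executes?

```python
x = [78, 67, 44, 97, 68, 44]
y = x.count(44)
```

list.count() returns int

int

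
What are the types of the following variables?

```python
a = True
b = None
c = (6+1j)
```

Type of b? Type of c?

b is assigned None, whose type is NoneType; c is assigned (6+1j), an int plus an imaginary literal (j suffix), which evaluates to complex

NoneType, complex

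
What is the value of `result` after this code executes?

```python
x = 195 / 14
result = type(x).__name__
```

x is float; result = 'float'

'float'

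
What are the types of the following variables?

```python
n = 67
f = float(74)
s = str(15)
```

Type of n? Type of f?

n is assigned a bare integer (no decimal point), so it is an int; f is assigned the result of calling float(), which returns a float

int, float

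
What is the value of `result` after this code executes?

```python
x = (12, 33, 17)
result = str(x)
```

x = (12, 33, 17); result = '(12, 33, 17)'

'(12, 33, 17)'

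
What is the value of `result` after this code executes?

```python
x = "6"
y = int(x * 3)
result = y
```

x = '6'; y = 666; result = 666

666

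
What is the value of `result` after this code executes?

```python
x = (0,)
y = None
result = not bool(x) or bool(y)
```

x = (0,); y = None; result = False

False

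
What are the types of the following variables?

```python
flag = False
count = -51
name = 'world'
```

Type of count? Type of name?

count is assigned a bare integer (no decimal point), so it is an int; name is assigned a quoted string literal, so it is a str

int, str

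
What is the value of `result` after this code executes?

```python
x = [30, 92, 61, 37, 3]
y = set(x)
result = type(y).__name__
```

x is list; y is set; result = 'set'

'set'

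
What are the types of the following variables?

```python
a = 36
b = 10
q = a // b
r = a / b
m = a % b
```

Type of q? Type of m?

// returns int; % of ints returns int

int, int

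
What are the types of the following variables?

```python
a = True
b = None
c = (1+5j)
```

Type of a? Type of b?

a is assigned the constant True, which has type bool; b is assigned None, whose type is NoneType

bool, NoneType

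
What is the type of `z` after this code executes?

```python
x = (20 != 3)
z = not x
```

'not' returns bool

bool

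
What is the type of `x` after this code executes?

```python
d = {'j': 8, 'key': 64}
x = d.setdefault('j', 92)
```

dict.setdefault() returns the (existing or default) value

int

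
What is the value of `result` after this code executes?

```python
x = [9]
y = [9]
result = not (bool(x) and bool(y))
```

x = [9]; y = [9]; result = False

False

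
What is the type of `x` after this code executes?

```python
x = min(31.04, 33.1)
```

min() of floats returns float

float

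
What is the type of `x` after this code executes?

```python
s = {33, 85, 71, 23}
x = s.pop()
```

Popping from set[int] returns int

int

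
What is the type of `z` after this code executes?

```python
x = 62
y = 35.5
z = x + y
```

int + float = float

float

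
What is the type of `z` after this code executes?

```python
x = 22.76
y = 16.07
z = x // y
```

float // float = float

float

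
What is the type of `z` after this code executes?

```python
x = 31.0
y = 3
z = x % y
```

float % int = float

float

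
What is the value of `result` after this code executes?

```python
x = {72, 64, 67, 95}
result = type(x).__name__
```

x is set; result = 'set'

'set'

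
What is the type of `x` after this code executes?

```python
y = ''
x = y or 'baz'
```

'or' returns first truthy value (str)

str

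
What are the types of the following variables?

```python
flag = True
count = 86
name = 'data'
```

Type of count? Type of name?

count is assigned a bare integer (no decimal point), so it is an int; name is assigned a quoted string literal, so it is a str

int, str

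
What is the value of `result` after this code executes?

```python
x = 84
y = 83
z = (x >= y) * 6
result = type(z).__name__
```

x is int; y is int; z is int; result = 'int'

'int'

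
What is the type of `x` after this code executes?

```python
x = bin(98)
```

bin() returns str representation

str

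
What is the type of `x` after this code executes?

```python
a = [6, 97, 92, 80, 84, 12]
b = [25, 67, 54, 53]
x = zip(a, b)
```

zip() returns a zip object

zip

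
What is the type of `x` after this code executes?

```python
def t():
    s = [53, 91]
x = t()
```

Function without return returns None

NoneType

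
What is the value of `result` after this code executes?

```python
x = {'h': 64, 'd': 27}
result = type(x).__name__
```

x is dict; result = 'dict'

'dict'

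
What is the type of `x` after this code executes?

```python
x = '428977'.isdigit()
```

str.isdigit() returns bool

bool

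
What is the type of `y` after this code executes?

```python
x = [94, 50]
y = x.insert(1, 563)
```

list.insert() returns None

NoneType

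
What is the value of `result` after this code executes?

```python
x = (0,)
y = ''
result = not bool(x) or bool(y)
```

x = (0,); y = ''; result = False

False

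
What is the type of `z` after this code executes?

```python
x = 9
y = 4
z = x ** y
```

positive int ** positive int = int

int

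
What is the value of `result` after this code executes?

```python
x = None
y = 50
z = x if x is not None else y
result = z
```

x = None; y = 50; z = 50; result = 50

50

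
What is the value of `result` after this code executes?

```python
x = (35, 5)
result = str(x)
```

x = (35, 5); result = '(35, 5)'

'(35, 5)'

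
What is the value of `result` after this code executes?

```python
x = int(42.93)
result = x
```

x = 42; result = 42

42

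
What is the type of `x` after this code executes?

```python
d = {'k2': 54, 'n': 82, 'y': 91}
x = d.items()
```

dict.items() returns dict_items view

dict_items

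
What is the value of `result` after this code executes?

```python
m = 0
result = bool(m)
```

m = 0; result = False

False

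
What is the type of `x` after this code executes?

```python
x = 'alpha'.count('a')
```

str.count() returns int

int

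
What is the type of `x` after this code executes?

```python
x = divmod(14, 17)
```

divmod() returns tuple of (quotient, remainder)

tuple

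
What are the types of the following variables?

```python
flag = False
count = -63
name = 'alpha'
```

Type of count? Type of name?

count is assigned a bare integer (no decimal point), so it is an int; name is assigned a quoted string literal, so it is a str

int, str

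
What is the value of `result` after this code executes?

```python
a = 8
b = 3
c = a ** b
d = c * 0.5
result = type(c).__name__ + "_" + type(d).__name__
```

a is int; b is int; c is int; d is float; result = 'int_float'

'int_float'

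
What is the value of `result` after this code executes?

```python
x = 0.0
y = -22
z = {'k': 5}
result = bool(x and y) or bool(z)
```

x = 0.0; y = -22; z = {'k': 5}; result = True

True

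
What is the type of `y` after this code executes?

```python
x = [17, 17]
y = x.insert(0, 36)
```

list.insert() returns None

NoneType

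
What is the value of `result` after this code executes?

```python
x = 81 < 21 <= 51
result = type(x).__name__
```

x is bool; result = 'bool'

'bool'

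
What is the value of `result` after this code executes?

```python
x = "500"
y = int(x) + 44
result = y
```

x = '500'; y = 544; result = 544

544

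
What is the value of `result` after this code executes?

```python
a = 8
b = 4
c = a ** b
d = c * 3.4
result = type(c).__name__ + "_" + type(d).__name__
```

a is int; b is int; c is int; d is float; result = 'int_float'

'int_float'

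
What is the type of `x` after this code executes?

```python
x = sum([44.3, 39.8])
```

sum() of floats returns float

float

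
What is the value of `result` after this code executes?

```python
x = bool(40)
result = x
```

x = True; result = True

True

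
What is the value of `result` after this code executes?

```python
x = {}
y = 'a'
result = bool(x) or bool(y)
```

x = {}; y = 'a'; result = True

True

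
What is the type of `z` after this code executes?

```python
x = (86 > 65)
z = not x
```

'not' returns bool

bool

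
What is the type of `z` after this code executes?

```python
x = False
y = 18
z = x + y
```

bool + int = int (bool is subclass of int)

int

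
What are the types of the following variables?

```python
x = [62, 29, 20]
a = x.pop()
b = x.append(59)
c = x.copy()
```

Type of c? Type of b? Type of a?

copy() returns list; append() returns None; pop() returns element

list, NoneType, int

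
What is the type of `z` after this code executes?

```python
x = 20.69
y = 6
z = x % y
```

float % int = float

float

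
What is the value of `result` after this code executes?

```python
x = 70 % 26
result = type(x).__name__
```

x is int; result = 'int'

'int'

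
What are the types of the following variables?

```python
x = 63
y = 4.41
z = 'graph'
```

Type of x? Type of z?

x is assigned a bare integer (no decimal point), so it is an int; z is assigned a quoted string literal, so it is a str

int, str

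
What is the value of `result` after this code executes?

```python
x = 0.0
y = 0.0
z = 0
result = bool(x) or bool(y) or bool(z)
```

x = 0.0; y = 0.0; z = 0; result = False

False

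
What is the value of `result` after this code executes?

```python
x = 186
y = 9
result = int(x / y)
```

x = 186; y = 9; result = 20

20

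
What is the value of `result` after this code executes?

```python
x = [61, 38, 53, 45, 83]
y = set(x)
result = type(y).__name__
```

x is list; y is set; result = 'set'

'set'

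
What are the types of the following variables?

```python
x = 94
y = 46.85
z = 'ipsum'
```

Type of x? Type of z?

x is assigned a bare integer (no decimal point), so it is an int; z is assigned a quoted string literal, so it is a str

int, str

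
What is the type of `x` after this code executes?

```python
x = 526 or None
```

'or' returns first truthy value

int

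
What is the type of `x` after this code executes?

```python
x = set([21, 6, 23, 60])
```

set() constructor returns set

set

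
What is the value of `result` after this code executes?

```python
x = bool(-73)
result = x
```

x = True; result = True

True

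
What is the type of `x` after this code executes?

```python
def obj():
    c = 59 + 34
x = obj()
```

Function without return returns None

NoneType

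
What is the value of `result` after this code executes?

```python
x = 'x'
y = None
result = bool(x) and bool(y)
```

x = 'x'; y = None; result = False

False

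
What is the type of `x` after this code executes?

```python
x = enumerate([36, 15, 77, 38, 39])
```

enumerate() returns an enumerate object

enumerate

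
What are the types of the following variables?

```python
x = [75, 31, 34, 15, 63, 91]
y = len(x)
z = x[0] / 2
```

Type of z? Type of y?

int / int = float; len() returns int

float, int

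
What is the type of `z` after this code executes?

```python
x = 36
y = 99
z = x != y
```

Comparison returns bool

bool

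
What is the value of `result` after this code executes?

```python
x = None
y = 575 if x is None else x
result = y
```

x = None; y = 575; result = 575

575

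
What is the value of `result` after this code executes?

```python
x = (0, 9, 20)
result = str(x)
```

x = (0, 9, 20); result = '(0, 9, 20)'

'(0, 9, 20)'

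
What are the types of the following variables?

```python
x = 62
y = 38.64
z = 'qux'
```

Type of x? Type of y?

x is assigned a bare integer (no decimal point), so it is an int; y is assigned a number with a decimal point, so it is a float

int, float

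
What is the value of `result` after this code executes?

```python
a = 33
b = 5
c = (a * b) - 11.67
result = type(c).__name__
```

a is int; b is int; c is float; result = 'float'

'float'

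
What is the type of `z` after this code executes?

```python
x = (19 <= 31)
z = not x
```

'not' returns bool

bool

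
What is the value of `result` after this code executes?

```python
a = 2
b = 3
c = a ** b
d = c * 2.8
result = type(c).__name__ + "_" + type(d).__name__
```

a is int; b is int; c is int; d is float; result = 'int_float'

'int_float'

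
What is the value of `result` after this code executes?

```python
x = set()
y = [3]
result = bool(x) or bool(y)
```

x = set(); y = [3]; result = True

True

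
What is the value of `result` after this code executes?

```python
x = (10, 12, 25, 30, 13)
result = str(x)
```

x = (10, 12, 25, 30, 13); result = '(10, 12, 25, 30, 13)'

'(10, 12, 25, 30, 13)'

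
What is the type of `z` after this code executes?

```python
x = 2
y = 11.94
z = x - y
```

int - float = float

float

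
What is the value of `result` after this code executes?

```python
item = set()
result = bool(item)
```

item = set(); result = False

False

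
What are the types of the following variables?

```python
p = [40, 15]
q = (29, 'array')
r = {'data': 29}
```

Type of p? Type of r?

p is assigned a list literal (square brackets); r is assigned a dict literal ({key: value})

list, dict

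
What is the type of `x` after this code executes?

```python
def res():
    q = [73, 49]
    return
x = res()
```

Bare return returns None

NoneType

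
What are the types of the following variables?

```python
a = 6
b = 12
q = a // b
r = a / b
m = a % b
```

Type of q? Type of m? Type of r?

// returns int; % of ints returns int; / returns float

int, int, float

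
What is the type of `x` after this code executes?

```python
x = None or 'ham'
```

'or' with None returns the other truthy value (str)

str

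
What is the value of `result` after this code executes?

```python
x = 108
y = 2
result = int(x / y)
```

x = 108; y = 2; result = 54

54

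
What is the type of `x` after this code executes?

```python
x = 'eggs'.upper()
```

str.upper() returns str

str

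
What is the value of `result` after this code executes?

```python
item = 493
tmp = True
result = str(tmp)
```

item = 493; tmp = True; result = 'True'

'True'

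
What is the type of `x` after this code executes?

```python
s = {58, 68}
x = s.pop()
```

Popping from set[int] returns int

int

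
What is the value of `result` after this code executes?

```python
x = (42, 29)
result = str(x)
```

x = (42, 29); result = '(42, 29)'

'(42, 29)'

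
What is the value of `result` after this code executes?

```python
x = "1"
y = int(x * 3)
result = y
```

x = '1'; y = 111; result = 111

111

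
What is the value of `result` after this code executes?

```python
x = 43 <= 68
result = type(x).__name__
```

x is bool; result = 'bool'

'bool'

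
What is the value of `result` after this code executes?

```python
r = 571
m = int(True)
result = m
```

r = 571; m = 1; result = 1

1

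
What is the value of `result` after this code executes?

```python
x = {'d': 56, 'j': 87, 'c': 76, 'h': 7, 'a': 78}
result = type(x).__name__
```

x is dict; result = 'dict'

'dict'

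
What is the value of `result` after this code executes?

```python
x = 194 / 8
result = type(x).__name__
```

x is float; result = 'float'

'float'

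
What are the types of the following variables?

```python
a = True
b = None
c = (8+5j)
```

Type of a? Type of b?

a is assigned the constant True, which has type bool; b is assigned None, whose type is NoneType

bool, NoneType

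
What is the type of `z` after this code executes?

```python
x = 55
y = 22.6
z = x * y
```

int * float = float

float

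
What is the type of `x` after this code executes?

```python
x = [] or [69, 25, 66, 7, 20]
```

'or' returns first truthy value (list)

list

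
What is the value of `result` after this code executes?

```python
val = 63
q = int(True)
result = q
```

val = 63; q = 1; result = 1

1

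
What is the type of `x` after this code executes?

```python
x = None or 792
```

'or' with None returns the other truthy value

int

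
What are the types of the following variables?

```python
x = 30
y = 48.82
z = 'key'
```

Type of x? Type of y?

x is assigned a bare integer (no decimal point), so it is an int; y is assigned a number with a decimal point, so it is a float

int, float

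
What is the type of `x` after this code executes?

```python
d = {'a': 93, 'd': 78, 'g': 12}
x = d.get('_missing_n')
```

dict.get() returns None when key not found

NoneType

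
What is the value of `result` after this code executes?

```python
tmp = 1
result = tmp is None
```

tmp = 1; result = False

False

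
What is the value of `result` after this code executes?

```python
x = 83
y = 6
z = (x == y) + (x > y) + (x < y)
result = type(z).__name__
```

x is int; y is int; z is int; result = 'int'

'int'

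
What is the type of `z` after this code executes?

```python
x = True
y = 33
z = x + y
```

bool + int = int (bool is subclass of int)

int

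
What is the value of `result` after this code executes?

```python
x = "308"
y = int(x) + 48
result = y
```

x = '308'; y = 356; result = 356

356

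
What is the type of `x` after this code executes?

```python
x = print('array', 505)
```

print() returns None

NoneType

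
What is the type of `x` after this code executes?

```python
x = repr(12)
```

repr() returns str

str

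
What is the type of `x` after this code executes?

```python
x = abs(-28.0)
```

abs() of float returns float

float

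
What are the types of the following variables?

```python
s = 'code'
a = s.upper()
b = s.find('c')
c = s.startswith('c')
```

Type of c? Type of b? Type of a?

startswith() returns bool; find() returns int; upper() returns str

bool, int, str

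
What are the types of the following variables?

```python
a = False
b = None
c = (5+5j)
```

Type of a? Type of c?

a is assigned the constant False, which has type bool; c is assigned (5+5j), an int plus an imaginary literal (j suffix), which evaluates to complex

bool, complex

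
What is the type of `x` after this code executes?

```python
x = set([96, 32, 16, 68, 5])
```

set() constructor returns set

set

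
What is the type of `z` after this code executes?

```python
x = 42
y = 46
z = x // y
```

int // int = int

int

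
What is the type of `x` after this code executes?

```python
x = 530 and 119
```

'and' with truthy values returns last operand (int)

int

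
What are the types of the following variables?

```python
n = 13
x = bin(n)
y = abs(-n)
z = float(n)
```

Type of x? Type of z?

bin() returns str; float() returns float

str, float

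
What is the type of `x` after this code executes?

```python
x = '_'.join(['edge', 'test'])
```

str.join() returns str

str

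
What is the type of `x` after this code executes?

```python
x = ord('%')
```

ord() returns int (code point)

int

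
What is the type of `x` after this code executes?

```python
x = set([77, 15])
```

set() constructor returns set

set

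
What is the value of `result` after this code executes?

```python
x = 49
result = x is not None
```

x = 49; result = True

True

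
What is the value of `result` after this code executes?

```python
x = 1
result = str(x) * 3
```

x = 1; result = '111'

'111'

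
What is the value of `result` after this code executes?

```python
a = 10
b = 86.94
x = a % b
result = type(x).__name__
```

a is int; b is float; x is float; result = 'float'

'float'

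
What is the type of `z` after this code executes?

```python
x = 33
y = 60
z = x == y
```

Comparison returns bool

bool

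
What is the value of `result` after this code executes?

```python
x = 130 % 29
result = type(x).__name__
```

x is int; result = 'int'

'int'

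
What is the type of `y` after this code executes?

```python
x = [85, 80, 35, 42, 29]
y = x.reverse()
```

list.reverse() returns None

NoneType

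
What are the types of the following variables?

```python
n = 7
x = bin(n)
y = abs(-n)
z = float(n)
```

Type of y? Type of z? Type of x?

abs() of int returns int; float() returns float; bin() returns str

int, float, str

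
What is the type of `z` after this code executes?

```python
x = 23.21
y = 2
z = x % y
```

float % int = float

float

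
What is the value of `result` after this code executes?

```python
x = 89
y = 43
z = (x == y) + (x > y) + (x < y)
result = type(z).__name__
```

x is int; y is int; z is int; result = 'int'

'int'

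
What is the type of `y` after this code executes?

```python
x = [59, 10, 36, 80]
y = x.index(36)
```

list.index() returns int

int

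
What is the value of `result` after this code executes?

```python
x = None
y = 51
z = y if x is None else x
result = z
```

x = None; y = 51; z = 51; result = 51

51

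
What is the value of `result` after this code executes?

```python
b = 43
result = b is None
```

b = 43; result = False

False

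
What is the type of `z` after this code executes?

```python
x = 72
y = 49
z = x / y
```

int / int = float

float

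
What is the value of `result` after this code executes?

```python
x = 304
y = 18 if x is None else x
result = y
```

x = 304; y = 304; result = 304

304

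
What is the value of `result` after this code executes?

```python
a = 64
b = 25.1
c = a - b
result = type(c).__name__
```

a is int; b is float; c is float; result = 'float'

'float'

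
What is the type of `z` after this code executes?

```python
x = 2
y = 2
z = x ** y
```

positive int ** positive int = int

int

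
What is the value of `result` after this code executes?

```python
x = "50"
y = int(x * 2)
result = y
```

x = '50'; y = 5050; result = 5050

5050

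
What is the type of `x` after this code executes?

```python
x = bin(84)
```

bin() returns str representation

str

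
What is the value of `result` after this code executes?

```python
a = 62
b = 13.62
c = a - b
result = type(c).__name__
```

a is int; b is float; c is float; result = 'float'

'float'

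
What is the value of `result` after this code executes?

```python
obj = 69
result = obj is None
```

obj = 69; result = False

False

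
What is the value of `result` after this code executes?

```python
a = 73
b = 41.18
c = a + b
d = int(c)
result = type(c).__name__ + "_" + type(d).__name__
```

a is int; b is float; c is float; d is int; result = 'float_int'

'float_int'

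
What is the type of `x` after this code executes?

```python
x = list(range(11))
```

list(range()) returns list

list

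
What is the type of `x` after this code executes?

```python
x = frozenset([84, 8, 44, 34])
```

frozenset() returns frozenset

frozenset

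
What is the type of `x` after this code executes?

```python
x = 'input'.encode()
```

str.encode() returns bytes

bytes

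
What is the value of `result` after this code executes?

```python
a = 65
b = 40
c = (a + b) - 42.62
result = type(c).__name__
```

a is int; b is int; c is float; result = 'float'

'float'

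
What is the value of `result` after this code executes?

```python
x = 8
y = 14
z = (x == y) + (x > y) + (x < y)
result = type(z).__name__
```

x is int; y is int; z is int; result = 'int'

'int'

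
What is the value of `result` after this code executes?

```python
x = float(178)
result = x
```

x = 178.0; result = 178.0

178.0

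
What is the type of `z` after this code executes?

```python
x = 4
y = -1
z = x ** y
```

int ** negative = float

float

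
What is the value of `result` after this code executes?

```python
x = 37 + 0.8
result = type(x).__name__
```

x is float; result = 'float'

'float'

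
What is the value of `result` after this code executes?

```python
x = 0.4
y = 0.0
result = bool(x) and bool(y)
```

x = 0.4; y = 0.0; result = False

False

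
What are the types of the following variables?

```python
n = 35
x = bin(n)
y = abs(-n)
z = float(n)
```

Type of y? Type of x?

abs() of int returns int; bin() returns str

int, str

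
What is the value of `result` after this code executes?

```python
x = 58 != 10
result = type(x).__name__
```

x is bool; result = 'bool'

'bool'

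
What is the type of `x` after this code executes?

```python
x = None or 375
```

'or' with None returns the other truthy value

int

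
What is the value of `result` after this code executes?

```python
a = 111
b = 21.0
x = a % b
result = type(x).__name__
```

a is int; b is float; x is float; result = 'float'

'float'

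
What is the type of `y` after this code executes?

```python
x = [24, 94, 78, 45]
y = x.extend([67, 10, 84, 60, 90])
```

list.extend() returns None

NoneType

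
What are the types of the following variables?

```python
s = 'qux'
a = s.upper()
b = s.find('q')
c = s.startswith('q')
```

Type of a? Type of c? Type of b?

upper() returns str; startswith() returns bool; find() returns int

str, bool, int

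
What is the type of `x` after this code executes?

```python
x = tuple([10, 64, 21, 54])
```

tuple() constructor returns tuple

tuple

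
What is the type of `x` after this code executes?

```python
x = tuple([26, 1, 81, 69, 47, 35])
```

tuple() constructor returns tuple

tuple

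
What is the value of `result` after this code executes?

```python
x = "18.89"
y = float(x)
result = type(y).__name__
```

x is str; y is float; result = 'float'

'float'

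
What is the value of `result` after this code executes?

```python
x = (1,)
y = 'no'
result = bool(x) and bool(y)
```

x = (1,); y = 'no'; result = True

True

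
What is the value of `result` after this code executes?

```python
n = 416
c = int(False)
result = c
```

n = 416; c = 0; result = 0

0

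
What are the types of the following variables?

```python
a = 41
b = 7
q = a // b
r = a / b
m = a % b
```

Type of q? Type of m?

// returns int; % of ints returns int

int, int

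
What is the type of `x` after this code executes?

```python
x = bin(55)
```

bin() returns str representation

str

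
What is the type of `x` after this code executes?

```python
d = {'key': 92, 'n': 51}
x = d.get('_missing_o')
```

dict.get() returns None when key not found

NoneType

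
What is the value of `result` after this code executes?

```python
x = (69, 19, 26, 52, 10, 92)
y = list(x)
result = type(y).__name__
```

x is tuple; y is list; result = 'list'

'list'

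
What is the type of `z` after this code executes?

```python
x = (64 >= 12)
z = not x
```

'not' returns bool

bool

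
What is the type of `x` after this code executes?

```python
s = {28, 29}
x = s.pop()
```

Popping from set[int] returns int

int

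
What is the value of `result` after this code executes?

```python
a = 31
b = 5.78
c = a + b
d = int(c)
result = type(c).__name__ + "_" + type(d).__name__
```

a is int; b is float; c is float; d is int; result = 'float_int'

'float_int'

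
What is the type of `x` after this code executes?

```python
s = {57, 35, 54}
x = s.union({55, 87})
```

set.union() returns a new set

set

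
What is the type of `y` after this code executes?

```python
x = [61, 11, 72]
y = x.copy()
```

list.copy() returns list

list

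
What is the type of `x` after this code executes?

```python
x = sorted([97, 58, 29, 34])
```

sorted() always returns list

list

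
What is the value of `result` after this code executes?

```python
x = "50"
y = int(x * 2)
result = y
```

x = '50'; y = 5050; result = 5050

5050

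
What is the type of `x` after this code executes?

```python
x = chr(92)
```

chr() returns str (single char)

str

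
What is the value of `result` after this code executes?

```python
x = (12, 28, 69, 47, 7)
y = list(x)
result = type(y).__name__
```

x is tuple; y is list; result = 'list'

'list'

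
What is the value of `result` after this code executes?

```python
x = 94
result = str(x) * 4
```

x = 94; result = '94949494'

'94949494'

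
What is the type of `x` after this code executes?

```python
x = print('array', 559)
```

print() returns None

NoneType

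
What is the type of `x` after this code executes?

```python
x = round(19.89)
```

round() with no decimal places returns int

int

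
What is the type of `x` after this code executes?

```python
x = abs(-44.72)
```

abs() of float returns float

float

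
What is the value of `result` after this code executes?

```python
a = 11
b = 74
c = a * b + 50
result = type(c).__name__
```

a is int; b is int; c is int; result = 'int'

'int'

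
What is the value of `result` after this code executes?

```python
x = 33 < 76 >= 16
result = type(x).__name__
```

x is bool; result = 'bool'

'bool'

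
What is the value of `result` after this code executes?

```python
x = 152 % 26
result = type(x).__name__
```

x is int; result = 'int'

'int'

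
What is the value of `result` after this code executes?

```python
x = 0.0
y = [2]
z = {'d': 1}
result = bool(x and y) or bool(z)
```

x = 0.0; y = [2]; z = {'d': 1}; result = True

True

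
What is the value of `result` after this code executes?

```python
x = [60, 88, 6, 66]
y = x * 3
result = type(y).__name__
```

x is list; y is list; result = 'list'

'list'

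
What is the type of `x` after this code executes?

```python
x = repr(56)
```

repr() returns str

str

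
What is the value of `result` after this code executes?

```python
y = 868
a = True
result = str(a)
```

y = 868; a = True; result = 'True'

'True'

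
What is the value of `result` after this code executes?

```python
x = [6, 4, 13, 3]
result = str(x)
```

x = [6, 4, 13, 3]; result = '[6, 4, 13, 3]'

'[6, 4, 13, 3]'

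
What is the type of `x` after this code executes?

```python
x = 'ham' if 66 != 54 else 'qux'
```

Both branches of conditional are str

str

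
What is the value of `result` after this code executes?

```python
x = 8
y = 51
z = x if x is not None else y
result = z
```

x = 8; y = 51; z = 8; result = 8

8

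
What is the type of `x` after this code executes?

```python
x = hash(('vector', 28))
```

hash() returns int

int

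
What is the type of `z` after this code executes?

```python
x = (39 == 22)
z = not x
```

'not' returns bool

bool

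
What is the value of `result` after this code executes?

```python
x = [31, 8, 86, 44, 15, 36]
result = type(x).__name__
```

x is list; result = 'list'

'list'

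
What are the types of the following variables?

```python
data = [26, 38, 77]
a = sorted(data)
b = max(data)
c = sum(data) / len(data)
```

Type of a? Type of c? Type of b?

sorted() returns list; int / int = float; max of ints returns int

list, float, int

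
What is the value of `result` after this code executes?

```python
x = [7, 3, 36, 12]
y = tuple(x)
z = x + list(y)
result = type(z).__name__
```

x is list; y is tuple; z is list; result = 'list'

'list'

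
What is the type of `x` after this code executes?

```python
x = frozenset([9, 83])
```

frozenset() returns frozenset

frozenset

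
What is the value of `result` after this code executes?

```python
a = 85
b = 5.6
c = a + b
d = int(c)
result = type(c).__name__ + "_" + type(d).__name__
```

a is int; b is float; c is float; d is int; result = 'float_int'

'float_int'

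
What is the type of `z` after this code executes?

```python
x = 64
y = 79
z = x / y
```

int / int = float

float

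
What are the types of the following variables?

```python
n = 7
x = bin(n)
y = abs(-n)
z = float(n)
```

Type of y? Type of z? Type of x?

abs() of int returns int; float() returns float; bin() returns str

int, float, str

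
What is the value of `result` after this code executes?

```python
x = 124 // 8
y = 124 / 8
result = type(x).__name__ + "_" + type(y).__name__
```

x is int; y is float; result = 'int_float'

'int_float'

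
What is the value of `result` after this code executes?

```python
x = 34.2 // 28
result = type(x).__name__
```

x is float; result = 'float'

'float'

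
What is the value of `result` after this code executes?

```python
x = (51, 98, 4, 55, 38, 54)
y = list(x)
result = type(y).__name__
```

x is tuple; y is list; result = 'list'

'list'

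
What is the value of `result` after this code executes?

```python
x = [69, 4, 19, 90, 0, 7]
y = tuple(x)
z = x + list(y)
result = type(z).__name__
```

x is list; y is tuple; z is list; result = 'list'

'list'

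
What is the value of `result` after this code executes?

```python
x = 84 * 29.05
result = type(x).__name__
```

x is float; result = 'float'

'float'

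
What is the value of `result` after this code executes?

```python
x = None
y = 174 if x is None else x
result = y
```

x = None; y = 174; result = 174

174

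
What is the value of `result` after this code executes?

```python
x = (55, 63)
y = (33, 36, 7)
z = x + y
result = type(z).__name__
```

x is tuple; y is tuple; z is tuple; result = 'tuple'

'tuple'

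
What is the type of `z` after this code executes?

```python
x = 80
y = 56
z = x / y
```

int / int = float

float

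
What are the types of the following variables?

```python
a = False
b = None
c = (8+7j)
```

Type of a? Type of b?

a is assigned the constant False, which has type bool; b is assigned None, whose type is NoneType

bool, NoneType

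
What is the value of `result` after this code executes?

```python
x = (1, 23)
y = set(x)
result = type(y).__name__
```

x is tuple; y is set; result = 'set'

'set'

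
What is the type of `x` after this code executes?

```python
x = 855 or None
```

'or' returns first truthy value

int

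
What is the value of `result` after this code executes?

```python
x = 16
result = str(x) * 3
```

x = 16; result = '161616'

'161616'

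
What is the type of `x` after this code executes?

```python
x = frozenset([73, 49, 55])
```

frozenset() returns frozenset

frozenset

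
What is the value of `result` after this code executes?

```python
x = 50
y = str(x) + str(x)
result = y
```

x = 50; y = '5050'; result = '5050'

'5050'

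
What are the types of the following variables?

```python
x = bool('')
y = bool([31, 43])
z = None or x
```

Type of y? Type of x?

bool() returns bool; bool() returns bool

bool, bool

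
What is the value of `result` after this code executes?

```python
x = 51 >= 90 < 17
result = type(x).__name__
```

x is bool; result = 'bool'

'bool'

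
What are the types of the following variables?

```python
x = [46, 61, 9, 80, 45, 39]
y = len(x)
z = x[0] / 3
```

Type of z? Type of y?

int / int = float; len() returns int

float, int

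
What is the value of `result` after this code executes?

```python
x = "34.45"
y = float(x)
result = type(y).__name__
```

x is str; y is float; result = 'float'

'float'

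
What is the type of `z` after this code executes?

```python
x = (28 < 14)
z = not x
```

'not' returns bool

bool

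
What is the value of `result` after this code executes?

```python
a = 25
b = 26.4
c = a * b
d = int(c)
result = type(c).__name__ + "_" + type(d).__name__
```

a is int; b is float; c is float; d is int; result = 'float_int'

'float_int'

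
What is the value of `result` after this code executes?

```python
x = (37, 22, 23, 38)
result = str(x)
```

x = (37, 22, 23, 38); result = '(37, 22, 23, 38)'

'(37, 22, 23, 38)'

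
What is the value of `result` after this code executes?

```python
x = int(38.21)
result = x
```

x = 38; result = 38

38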